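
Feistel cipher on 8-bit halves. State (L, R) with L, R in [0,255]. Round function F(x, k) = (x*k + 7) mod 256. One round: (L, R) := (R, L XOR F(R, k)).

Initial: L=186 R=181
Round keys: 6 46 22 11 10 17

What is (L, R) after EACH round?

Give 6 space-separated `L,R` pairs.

Round 1 (k=6): L=181 R=255
Round 2 (k=46): L=255 R=108
Round 3 (k=22): L=108 R=176
Round 4 (k=11): L=176 R=251
Round 5 (k=10): L=251 R=101
Round 6 (k=17): L=101 R=71

Answer: 181,255 255,108 108,176 176,251 251,101 101,71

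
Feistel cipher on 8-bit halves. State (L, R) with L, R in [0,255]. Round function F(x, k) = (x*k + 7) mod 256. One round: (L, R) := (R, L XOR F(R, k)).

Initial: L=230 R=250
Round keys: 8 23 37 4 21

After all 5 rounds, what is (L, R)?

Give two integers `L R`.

Round 1 (k=8): L=250 R=49
Round 2 (k=23): L=49 R=148
Round 3 (k=37): L=148 R=90
Round 4 (k=4): L=90 R=251
Round 5 (k=21): L=251 R=196

Answer: 251 196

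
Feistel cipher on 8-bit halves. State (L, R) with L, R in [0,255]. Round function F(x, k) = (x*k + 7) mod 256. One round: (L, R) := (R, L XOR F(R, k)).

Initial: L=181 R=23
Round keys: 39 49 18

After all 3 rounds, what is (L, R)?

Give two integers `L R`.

Answer: 163 64

Derivation:
Round 1 (k=39): L=23 R=61
Round 2 (k=49): L=61 R=163
Round 3 (k=18): L=163 R=64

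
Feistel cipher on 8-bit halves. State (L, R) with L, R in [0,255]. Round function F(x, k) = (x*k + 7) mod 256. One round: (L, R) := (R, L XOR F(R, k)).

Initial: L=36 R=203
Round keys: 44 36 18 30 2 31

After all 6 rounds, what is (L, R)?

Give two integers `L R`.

Answer: 29 181

Derivation:
Round 1 (k=44): L=203 R=207
Round 2 (k=36): L=207 R=232
Round 3 (k=18): L=232 R=152
Round 4 (k=30): L=152 R=63
Round 5 (k=2): L=63 R=29
Round 6 (k=31): L=29 R=181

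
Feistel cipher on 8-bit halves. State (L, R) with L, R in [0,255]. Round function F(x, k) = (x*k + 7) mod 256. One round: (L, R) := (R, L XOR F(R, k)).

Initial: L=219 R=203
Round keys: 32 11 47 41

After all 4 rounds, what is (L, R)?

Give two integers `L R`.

Answer: 139 154

Derivation:
Round 1 (k=32): L=203 R=188
Round 2 (k=11): L=188 R=208
Round 3 (k=47): L=208 R=139
Round 4 (k=41): L=139 R=154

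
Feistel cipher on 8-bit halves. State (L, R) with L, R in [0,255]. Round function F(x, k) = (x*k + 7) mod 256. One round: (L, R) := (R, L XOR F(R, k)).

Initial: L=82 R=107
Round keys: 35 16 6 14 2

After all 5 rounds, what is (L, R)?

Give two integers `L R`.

Round 1 (k=35): L=107 R=250
Round 2 (k=16): L=250 R=204
Round 3 (k=6): L=204 R=53
Round 4 (k=14): L=53 R=33
Round 5 (k=2): L=33 R=124

Answer: 33 124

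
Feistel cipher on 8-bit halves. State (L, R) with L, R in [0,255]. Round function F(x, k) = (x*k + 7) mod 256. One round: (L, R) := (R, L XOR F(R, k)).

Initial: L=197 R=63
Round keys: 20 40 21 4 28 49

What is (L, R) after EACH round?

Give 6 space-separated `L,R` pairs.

Answer: 63,54 54,72 72,217 217,35 35,2 2,74

Derivation:
Round 1 (k=20): L=63 R=54
Round 2 (k=40): L=54 R=72
Round 3 (k=21): L=72 R=217
Round 4 (k=4): L=217 R=35
Round 5 (k=28): L=35 R=2
Round 6 (k=49): L=2 R=74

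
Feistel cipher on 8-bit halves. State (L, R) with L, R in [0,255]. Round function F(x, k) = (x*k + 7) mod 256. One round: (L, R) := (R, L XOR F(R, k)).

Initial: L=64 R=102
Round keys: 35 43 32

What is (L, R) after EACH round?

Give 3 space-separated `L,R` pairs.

Round 1 (k=35): L=102 R=185
Round 2 (k=43): L=185 R=124
Round 3 (k=32): L=124 R=62

Answer: 102,185 185,124 124,62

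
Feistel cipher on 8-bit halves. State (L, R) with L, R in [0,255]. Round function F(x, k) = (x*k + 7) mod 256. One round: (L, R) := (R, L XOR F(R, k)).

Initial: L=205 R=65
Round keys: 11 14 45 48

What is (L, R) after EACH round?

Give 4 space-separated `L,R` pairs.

Round 1 (k=11): L=65 R=31
Round 2 (k=14): L=31 R=248
Round 3 (k=45): L=248 R=128
Round 4 (k=48): L=128 R=255

Answer: 65,31 31,248 248,128 128,255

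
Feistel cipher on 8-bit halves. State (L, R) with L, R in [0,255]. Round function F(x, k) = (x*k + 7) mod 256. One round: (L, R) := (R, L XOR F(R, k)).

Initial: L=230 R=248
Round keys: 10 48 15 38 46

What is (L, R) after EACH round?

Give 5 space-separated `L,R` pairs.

Round 1 (k=10): L=248 R=81
Round 2 (k=48): L=81 R=207
Round 3 (k=15): L=207 R=121
Round 4 (k=38): L=121 R=50
Round 5 (k=46): L=50 R=122

Answer: 248,81 81,207 207,121 121,50 50,122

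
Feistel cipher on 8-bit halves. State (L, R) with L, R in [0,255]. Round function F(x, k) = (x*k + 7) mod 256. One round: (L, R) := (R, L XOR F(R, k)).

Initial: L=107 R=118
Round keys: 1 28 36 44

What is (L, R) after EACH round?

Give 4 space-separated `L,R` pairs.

Answer: 118,22 22,25 25,157 157,26

Derivation:
Round 1 (k=1): L=118 R=22
Round 2 (k=28): L=22 R=25
Round 3 (k=36): L=25 R=157
Round 4 (k=44): L=157 R=26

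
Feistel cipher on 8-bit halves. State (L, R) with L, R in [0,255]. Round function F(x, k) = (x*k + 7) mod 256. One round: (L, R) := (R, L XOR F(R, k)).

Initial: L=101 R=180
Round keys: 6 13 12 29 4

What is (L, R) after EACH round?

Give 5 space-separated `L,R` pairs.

Round 1 (k=6): L=180 R=90
Round 2 (k=13): L=90 R=45
Round 3 (k=12): L=45 R=121
Round 4 (k=29): L=121 R=145
Round 5 (k=4): L=145 R=50

Answer: 180,90 90,45 45,121 121,145 145,50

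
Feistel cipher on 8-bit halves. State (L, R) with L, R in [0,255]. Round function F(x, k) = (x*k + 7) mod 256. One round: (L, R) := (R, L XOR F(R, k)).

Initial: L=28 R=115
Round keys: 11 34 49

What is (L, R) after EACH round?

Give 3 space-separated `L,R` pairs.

Answer: 115,228 228,60 60,103

Derivation:
Round 1 (k=11): L=115 R=228
Round 2 (k=34): L=228 R=60
Round 3 (k=49): L=60 R=103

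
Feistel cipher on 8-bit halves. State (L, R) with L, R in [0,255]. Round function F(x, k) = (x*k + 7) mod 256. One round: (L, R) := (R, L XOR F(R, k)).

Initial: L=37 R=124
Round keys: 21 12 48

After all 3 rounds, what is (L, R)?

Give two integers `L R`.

Round 1 (k=21): L=124 R=22
Round 2 (k=12): L=22 R=115
Round 3 (k=48): L=115 R=129

Answer: 115 129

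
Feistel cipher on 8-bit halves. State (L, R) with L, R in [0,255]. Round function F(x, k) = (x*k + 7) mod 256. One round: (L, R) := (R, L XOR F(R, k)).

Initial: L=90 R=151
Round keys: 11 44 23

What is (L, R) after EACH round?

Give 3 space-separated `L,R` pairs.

Round 1 (k=11): L=151 R=222
Round 2 (k=44): L=222 R=184
Round 3 (k=23): L=184 R=81

Answer: 151,222 222,184 184,81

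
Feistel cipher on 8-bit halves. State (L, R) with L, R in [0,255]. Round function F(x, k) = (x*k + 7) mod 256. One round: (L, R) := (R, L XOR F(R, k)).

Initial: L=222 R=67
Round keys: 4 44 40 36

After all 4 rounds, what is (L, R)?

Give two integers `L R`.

Round 1 (k=4): L=67 R=205
Round 2 (k=44): L=205 R=0
Round 3 (k=40): L=0 R=202
Round 4 (k=36): L=202 R=111

Answer: 202 111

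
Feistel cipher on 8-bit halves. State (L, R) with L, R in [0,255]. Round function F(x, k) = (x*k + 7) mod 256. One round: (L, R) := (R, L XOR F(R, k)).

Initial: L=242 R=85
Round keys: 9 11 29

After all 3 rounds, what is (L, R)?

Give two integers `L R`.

Answer: 204 213

Derivation:
Round 1 (k=9): L=85 R=246
Round 2 (k=11): L=246 R=204
Round 3 (k=29): L=204 R=213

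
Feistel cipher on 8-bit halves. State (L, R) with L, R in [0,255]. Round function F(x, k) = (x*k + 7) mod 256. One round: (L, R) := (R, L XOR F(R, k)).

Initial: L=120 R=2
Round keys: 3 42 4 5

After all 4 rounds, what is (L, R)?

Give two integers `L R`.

Answer: 134 158

Derivation:
Round 1 (k=3): L=2 R=117
Round 2 (k=42): L=117 R=59
Round 3 (k=4): L=59 R=134
Round 4 (k=5): L=134 R=158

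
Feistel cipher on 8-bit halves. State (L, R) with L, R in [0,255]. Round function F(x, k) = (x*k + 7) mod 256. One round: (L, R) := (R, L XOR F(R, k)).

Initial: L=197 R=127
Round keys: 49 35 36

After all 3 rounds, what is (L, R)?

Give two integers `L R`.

Round 1 (k=49): L=127 R=147
Round 2 (k=35): L=147 R=95
Round 3 (k=36): L=95 R=240

Answer: 95 240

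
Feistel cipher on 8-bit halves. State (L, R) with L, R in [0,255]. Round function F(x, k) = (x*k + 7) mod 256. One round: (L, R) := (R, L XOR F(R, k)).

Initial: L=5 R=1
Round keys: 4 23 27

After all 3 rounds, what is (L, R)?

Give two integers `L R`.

Round 1 (k=4): L=1 R=14
Round 2 (k=23): L=14 R=72
Round 3 (k=27): L=72 R=145

Answer: 72 145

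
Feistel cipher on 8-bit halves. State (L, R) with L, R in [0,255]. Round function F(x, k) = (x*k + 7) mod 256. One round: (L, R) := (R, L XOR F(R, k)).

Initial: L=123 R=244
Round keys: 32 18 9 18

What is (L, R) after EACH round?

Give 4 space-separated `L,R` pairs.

Answer: 244,252 252,75 75,86 86,88

Derivation:
Round 1 (k=32): L=244 R=252
Round 2 (k=18): L=252 R=75
Round 3 (k=9): L=75 R=86
Round 4 (k=18): L=86 R=88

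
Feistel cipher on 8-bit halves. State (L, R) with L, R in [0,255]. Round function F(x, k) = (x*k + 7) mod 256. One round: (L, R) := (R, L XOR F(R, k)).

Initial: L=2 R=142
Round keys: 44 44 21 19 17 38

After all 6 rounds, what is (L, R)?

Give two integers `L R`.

Answer: 71 42

Derivation:
Round 1 (k=44): L=142 R=109
Round 2 (k=44): L=109 R=77
Round 3 (k=21): L=77 R=53
Round 4 (k=19): L=53 R=187
Round 5 (k=17): L=187 R=71
Round 6 (k=38): L=71 R=42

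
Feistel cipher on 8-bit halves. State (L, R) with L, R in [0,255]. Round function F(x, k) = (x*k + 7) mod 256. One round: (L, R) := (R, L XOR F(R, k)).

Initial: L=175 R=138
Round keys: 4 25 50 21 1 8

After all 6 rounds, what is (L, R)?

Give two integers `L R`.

Round 1 (k=4): L=138 R=128
Round 2 (k=25): L=128 R=13
Round 3 (k=50): L=13 R=17
Round 4 (k=21): L=17 R=97
Round 5 (k=1): L=97 R=121
Round 6 (k=8): L=121 R=174

Answer: 121 174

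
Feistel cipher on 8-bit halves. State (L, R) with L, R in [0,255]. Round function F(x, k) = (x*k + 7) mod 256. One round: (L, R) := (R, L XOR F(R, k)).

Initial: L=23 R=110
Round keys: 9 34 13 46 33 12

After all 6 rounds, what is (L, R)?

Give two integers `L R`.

Round 1 (k=9): L=110 R=242
Round 2 (k=34): L=242 R=69
Round 3 (k=13): L=69 R=122
Round 4 (k=46): L=122 R=182
Round 5 (k=33): L=182 R=7
Round 6 (k=12): L=7 R=237

Answer: 7 237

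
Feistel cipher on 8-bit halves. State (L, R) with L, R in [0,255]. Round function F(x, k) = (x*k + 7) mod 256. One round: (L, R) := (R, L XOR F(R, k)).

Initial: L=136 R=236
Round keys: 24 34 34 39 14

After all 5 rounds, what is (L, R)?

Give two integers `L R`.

Round 1 (k=24): L=236 R=175
Round 2 (k=34): L=175 R=169
Round 3 (k=34): L=169 R=214
Round 4 (k=39): L=214 R=8
Round 5 (k=14): L=8 R=161

Answer: 8 161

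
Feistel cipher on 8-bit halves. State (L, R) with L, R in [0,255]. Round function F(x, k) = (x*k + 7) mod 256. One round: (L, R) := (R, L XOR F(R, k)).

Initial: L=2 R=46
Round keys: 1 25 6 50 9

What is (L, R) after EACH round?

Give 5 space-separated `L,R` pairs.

Round 1 (k=1): L=46 R=55
Round 2 (k=25): L=55 R=72
Round 3 (k=6): L=72 R=128
Round 4 (k=50): L=128 R=79
Round 5 (k=9): L=79 R=78

Answer: 46,55 55,72 72,128 128,79 79,78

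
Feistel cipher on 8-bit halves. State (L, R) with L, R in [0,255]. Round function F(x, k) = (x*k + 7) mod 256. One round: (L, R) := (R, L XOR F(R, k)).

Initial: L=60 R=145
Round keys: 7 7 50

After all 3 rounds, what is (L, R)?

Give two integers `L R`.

Round 1 (k=7): L=145 R=194
Round 2 (k=7): L=194 R=196
Round 3 (k=50): L=196 R=141

Answer: 196 141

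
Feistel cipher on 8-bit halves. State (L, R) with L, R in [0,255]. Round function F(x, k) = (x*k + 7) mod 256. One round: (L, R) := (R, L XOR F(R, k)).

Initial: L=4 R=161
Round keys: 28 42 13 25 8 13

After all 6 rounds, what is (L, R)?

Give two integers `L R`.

Round 1 (k=28): L=161 R=167
Round 2 (k=42): L=167 R=204
Round 3 (k=13): L=204 R=196
Round 4 (k=25): L=196 R=231
Round 5 (k=8): L=231 R=251
Round 6 (k=13): L=251 R=33

Answer: 251 33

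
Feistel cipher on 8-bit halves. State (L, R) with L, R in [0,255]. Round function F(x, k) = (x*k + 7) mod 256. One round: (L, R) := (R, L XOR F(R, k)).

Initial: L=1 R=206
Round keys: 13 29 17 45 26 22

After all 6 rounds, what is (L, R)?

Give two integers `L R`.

Round 1 (k=13): L=206 R=124
Round 2 (k=29): L=124 R=221
Round 3 (k=17): L=221 R=200
Round 4 (k=45): L=200 R=242
Round 5 (k=26): L=242 R=83
Round 6 (k=22): L=83 R=219

Answer: 83 219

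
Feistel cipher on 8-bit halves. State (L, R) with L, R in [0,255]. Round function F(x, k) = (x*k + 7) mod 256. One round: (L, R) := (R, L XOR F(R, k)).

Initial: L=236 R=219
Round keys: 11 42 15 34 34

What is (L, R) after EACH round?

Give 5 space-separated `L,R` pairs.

Answer: 219,156 156,68 68,159 159,97 97,118

Derivation:
Round 1 (k=11): L=219 R=156
Round 2 (k=42): L=156 R=68
Round 3 (k=15): L=68 R=159
Round 4 (k=34): L=159 R=97
Round 5 (k=34): L=97 R=118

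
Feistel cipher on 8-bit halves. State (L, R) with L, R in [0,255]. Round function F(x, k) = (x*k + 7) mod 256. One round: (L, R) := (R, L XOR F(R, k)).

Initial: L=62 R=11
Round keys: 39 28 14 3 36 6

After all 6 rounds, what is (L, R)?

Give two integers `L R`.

Answer: 26 113

Derivation:
Round 1 (k=39): L=11 R=138
Round 2 (k=28): L=138 R=20
Round 3 (k=14): L=20 R=149
Round 4 (k=3): L=149 R=210
Round 5 (k=36): L=210 R=26
Round 6 (k=6): L=26 R=113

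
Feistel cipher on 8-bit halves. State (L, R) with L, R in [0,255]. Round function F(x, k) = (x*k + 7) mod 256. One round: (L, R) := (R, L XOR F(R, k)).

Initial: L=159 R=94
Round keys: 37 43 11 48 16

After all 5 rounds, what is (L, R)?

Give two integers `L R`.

Round 1 (k=37): L=94 R=2
Round 2 (k=43): L=2 R=3
Round 3 (k=11): L=3 R=42
Round 4 (k=48): L=42 R=228
Round 5 (k=16): L=228 R=109

Answer: 228 109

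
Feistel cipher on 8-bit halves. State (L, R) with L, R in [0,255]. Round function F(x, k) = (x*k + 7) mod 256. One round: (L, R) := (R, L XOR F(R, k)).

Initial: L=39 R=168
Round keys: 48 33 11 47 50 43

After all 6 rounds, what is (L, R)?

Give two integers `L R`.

Answer: 35 220

Derivation:
Round 1 (k=48): L=168 R=160
Round 2 (k=33): L=160 R=15
Round 3 (k=11): L=15 R=12
Round 4 (k=47): L=12 R=52
Round 5 (k=50): L=52 R=35
Round 6 (k=43): L=35 R=220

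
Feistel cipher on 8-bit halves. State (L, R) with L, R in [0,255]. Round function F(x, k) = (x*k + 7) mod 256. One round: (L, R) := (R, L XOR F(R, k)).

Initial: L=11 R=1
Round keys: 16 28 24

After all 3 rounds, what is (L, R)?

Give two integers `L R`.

Answer: 22 11

Derivation:
Round 1 (k=16): L=1 R=28
Round 2 (k=28): L=28 R=22
Round 3 (k=24): L=22 R=11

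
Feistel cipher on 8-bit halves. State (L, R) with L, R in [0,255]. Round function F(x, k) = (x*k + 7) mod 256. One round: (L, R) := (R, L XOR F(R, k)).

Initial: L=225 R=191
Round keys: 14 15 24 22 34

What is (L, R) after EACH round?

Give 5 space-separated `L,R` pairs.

Round 1 (k=14): L=191 R=152
Round 2 (k=15): L=152 R=80
Round 3 (k=24): L=80 R=31
Round 4 (k=22): L=31 R=225
Round 5 (k=34): L=225 R=246

Answer: 191,152 152,80 80,31 31,225 225,246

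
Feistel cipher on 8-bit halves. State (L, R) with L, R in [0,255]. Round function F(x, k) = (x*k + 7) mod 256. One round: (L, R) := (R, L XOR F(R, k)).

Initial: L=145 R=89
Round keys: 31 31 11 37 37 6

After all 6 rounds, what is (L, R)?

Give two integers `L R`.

Answer: 41 84

Derivation:
Round 1 (k=31): L=89 R=95
Round 2 (k=31): L=95 R=209
Round 3 (k=11): L=209 R=93
Round 4 (k=37): L=93 R=169
Round 5 (k=37): L=169 R=41
Round 6 (k=6): L=41 R=84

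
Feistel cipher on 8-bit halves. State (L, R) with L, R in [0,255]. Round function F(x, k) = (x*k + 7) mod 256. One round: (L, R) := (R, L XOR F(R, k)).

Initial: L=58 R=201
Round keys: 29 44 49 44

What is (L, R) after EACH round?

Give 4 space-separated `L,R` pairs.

Answer: 201,246 246,134 134,91 91,45

Derivation:
Round 1 (k=29): L=201 R=246
Round 2 (k=44): L=246 R=134
Round 3 (k=49): L=134 R=91
Round 4 (k=44): L=91 R=45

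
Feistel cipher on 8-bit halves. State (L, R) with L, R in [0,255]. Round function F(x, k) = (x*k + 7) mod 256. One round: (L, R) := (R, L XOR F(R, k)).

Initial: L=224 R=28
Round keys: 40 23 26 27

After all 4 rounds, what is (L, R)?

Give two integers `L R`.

Answer: 200 43

Derivation:
Round 1 (k=40): L=28 R=135
Round 2 (k=23): L=135 R=52
Round 3 (k=26): L=52 R=200
Round 4 (k=27): L=200 R=43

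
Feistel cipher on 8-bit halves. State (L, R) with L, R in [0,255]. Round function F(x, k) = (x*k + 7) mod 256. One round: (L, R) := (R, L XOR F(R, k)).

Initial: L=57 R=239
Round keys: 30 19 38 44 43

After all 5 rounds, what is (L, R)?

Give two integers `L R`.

Answer: 195 47

Derivation:
Round 1 (k=30): L=239 R=48
Round 2 (k=19): L=48 R=120
Round 3 (k=38): L=120 R=231
Round 4 (k=44): L=231 R=195
Round 5 (k=43): L=195 R=47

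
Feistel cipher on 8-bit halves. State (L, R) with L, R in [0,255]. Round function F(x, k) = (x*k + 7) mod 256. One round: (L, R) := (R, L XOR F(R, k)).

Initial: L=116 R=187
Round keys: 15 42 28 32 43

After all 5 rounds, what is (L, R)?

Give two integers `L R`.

Answer: 11 191

Derivation:
Round 1 (k=15): L=187 R=136
Round 2 (k=42): L=136 R=236
Round 3 (k=28): L=236 R=95
Round 4 (k=32): L=95 R=11
Round 5 (k=43): L=11 R=191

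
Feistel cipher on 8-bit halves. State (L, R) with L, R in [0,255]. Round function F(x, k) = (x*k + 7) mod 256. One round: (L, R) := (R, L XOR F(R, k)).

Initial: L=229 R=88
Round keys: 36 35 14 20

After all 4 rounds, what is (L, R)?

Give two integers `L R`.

Round 1 (k=36): L=88 R=130
Round 2 (k=35): L=130 R=149
Round 3 (k=14): L=149 R=175
Round 4 (k=20): L=175 R=38

Answer: 175 38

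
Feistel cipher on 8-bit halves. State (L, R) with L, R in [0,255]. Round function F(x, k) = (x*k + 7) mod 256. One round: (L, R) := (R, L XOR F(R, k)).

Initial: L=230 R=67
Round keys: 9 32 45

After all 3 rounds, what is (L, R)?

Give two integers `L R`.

Answer: 196 255

Derivation:
Round 1 (k=9): L=67 R=132
Round 2 (k=32): L=132 R=196
Round 3 (k=45): L=196 R=255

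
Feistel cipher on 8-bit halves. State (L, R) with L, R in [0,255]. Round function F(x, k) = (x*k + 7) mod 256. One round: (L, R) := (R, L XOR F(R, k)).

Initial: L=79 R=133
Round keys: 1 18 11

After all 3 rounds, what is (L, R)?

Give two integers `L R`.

Round 1 (k=1): L=133 R=195
Round 2 (k=18): L=195 R=56
Round 3 (k=11): L=56 R=172

Answer: 56 172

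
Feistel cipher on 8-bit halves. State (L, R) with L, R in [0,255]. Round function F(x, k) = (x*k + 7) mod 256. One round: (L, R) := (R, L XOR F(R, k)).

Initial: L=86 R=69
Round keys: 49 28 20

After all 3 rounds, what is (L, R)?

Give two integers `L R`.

Answer: 218 101

Derivation:
Round 1 (k=49): L=69 R=106
Round 2 (k=28): L=106 R=218
Round 3 (k=20): L=218 R=101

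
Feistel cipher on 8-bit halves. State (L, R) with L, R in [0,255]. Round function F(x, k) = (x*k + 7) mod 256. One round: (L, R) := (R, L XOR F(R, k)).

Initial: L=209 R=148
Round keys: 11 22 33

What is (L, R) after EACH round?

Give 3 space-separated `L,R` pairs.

Answer: 148,178 178,199 199,28

Derivation:
Round 1 (k=11): L=148 R=178
Round 2 (k=22): L=178 R=199
Round 3 (k=33): L=199 R=28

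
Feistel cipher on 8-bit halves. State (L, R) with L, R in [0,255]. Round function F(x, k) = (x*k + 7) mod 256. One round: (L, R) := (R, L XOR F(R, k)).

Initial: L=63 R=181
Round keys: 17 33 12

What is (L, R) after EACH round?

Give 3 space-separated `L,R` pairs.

Answer: 181,51 51,47 47,8

Derivation:
Round 1 (k=17): L=181 R=51
Round 2 (k=33): L=51 R=47
Round 3 (k=12): L=47 R=8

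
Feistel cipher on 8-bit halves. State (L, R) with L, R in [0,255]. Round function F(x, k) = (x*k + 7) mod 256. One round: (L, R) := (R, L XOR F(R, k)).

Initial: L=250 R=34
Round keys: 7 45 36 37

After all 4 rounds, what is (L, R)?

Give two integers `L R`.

Round 1 (k=7): L=34 R=15
Round 2 (k=45): L=15 R=136
Round 3 (k=36): L=136 R=40
Round 4 (k=37): L=40 R=71

Answer: 40 71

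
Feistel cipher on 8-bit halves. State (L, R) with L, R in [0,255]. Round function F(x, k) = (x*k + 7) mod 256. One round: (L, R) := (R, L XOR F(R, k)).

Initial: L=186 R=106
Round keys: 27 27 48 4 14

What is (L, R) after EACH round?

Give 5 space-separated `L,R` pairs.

Answer: 106,143 143,118 118,168 168,209 209,221

Derivation:
Round 1 (k=27): L=106 R=143
Round 2 (k=27): L=143 R=118
Round 3 (k=48): L=118 R=168
Round 4 (k=4): L=168 R=209
Round 5 (k=14): L=209 R=221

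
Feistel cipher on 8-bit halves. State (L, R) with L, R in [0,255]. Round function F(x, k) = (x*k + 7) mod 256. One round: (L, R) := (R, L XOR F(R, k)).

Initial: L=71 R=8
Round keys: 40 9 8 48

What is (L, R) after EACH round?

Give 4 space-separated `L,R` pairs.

Answer: 8,0 0,15 15,127 127,216

Derivation:
Round 1 (k=40): L=8 R=0
Round 2 (k=9): L=0 R=15
Round 3 (k=8): L=15 R=127
Round 4 (k=48): L=127 R=216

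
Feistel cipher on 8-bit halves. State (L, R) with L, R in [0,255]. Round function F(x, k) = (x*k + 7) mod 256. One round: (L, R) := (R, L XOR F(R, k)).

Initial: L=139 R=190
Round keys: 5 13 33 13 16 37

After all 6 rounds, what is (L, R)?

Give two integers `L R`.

Answer: 211 54

Derivation:
Round 1 (k=5): L=190 R=54
Round 2 (k=13): L=54 R=123
Round 3 (k=33): L=123 R=212
Round 4 (k=13): L=212 R=176
Round 5 (k=16): L=176 R=211
Round 6 (k=37): L=211 R=54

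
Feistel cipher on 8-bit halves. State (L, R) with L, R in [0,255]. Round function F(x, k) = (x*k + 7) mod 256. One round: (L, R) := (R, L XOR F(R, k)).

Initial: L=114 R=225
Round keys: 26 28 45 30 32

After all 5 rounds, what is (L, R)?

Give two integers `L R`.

Round 1 (k=26): L=225 R=147
Round 2 (k=28): L=147 R=250
Round 3 (k=45): L=250 R=106
Round 4 (k=30): L=106 R=137
Round 5 (k=32): L=137 R=77

Answer: 137 77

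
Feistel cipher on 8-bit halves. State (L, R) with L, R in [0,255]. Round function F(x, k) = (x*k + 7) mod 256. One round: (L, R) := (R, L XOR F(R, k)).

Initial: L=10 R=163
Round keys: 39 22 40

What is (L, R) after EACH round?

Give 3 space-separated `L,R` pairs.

Round 1 (k=39): L=163 R=214
Round 2 (k=22): L=214 R=200
Round 3 (k=40): L=200 R=145

Answer: 163,214 214,200 200,145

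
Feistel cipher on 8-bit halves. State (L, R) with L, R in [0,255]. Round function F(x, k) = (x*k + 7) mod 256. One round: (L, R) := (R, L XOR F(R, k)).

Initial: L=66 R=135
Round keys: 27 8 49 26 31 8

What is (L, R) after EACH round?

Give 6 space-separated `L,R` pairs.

Answer: 135,6 6,176 176,177 177,177 177,199 199,142

Derivation:
Round 1 (k=27): L=135 R=6
Round 2 (k=8): L=6 R=176
Round 3 (k=49): L=176 R=177
Round 4 (k=26): L=177 R=177
Round 5 (k=31): L=177 R=199
Round 6 (k=8): L=199 R=142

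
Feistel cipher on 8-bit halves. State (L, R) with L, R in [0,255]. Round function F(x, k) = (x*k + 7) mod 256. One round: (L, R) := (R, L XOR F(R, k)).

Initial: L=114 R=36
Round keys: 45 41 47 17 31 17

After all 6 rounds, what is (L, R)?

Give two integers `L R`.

Round 1 (k=45): L=36 R=41
Round 2 (k=41): L=41 R=188
Round 3 (k=47): L=188 R=162
Round 4 (k=17): L=162 R=117
Round 5 (k=31): L=117 R=144
Round 6 (k=17): L=144 R=226

Answer: 144 226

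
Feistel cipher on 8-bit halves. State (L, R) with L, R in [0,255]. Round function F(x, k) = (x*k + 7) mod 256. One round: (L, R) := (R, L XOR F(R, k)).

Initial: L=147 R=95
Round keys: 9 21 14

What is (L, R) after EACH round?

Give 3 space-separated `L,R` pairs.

Round 1 (k=9): L=95 R=205
Round 2 (k=21): L=205 R=135
Round 3 (k=14): L=135 R=164

Answer: 95,205 205,135 135,164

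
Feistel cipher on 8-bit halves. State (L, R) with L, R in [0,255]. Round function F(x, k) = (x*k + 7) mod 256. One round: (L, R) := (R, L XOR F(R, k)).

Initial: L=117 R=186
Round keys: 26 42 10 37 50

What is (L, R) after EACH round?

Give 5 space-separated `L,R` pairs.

Round 1 (k=26): L=186 R=158
Round 2 (k=42): L=158 R=73
Round 3 (k=10): L=73 R=127
Round 4 (k=37): L=127 R=43
Round 5 (k=50): L=43 R=18

Answer: 186,158 158,73 73,127 127,43 43,18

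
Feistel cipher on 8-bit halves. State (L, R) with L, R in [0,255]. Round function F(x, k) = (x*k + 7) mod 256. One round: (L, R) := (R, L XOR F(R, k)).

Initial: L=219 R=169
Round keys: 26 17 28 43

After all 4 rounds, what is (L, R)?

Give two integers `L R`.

Answer: 205 78

Derivation:
Round 1 (k=26): L=169 R=234
Round 2 (k=17): L=234 R=56
Round 3 (k=28): L=56 R=205
Round 4 (k=43): L=205 R=78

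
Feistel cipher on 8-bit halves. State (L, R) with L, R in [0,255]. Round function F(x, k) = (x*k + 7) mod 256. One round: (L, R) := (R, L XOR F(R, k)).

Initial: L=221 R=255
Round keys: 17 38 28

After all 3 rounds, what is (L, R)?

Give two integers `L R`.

Round 1 (k=17): L=255 R=43
Round 2 (k=38): L=43 R=150
Round 3 (k=28): L=150 R=68

Answer: 150 68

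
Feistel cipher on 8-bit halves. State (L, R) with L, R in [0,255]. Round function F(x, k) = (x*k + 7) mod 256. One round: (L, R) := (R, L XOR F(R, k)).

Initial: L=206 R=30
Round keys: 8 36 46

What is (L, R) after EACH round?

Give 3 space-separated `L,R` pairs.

Round 1 (k=8): L=30 R=57
Round 2 (k=36): L=57 R=21
Round 3 (k=46): L=21 R=244

Answer: 30,57 57,21 21,244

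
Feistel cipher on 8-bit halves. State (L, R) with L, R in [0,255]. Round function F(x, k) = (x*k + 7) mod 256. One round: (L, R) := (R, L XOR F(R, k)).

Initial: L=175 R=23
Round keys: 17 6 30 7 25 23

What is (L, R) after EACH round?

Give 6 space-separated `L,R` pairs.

Answer: 23,33 33,218 218,178 178,63 63,156 156,52

Derivation:
Round 1 (k=17): L=23 R=33
Round 2 (k=6): L=33 R=218
Round 3 (k=30): L=218 R=178
Round 4 (k=7): L=178 R=63
Round 5 (k=25): L=63 R=156
Round 6 (k=23): L=156 R=52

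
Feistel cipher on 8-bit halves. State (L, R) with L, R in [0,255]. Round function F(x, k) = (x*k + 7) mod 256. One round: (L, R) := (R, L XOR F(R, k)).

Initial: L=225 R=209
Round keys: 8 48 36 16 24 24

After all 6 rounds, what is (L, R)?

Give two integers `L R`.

Answer: 238 54

Derivation:
Round 1 (k=8): L=209 R=110
Round 2 (k=48): L=110 R=118
Round 3 (k=36): L=118 R=241
Round 4 (k=16): L=241 R=97
Round 5 (k=24): L=97 R=238
Round 6 (k=24): L=238 R=54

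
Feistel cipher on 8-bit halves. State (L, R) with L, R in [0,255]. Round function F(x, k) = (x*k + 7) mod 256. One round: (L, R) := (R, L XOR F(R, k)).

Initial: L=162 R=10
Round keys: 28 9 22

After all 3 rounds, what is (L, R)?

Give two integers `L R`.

Round 1 (k=28): L=10 R=189
Round 2 (k=9): L=189 R=166
Round 3 (k=22): L=166 R=246

Answer: 166 246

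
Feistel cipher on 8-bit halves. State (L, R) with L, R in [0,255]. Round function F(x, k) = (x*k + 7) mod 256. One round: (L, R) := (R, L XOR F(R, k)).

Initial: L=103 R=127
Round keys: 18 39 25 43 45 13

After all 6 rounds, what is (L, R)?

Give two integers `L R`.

Answer: 210 99

Derivation:
Round 1 (k=18): L=127 R=146
Round 2 (k=39): L=146 R=58
Round 3 (k=25): L=58 R=35
Round 4 (k=43): L=35 R=210
Round 5 (k=45): L=210 R=210
Round 6 (k=13): L=210 R=99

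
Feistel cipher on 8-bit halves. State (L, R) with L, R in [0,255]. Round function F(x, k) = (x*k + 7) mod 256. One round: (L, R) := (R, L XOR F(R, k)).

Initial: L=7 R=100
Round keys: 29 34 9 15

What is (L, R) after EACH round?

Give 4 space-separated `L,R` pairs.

Answer: 100,92 92,91 91,102 102,90

Derivation:
Round 1 (k=29): L=100 R=92
Round 2 (k=34): L=92 R=91
Round 3 (k=9): L=91 R=102
Round 4 (k=15): L=102 R=90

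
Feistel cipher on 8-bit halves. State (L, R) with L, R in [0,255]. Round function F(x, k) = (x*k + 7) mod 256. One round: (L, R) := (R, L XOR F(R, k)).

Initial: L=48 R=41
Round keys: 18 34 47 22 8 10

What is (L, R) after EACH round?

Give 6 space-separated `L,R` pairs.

Round 1 (k=18): L=41 R=217
Round 2 (k=34): L=217 R=240
Round 3 (k=47): L=240 R=206
Round 4 (k=22): L=206 R=75
Round 5 (k=8): L=75 R=145
Round 6 (k=10): L=145 R=250

Answer: 41,217 217,240 240,206 206,75 75,145 145,250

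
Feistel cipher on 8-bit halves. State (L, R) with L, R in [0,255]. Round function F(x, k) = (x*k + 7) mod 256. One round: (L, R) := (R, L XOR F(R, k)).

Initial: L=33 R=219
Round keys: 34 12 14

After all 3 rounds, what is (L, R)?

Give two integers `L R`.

Round 1 (k=34): L=219 R=60
Round 2 (k=12): L=60 R=12
Round 3 (k=14): L=12 R=147

Answer: 12 147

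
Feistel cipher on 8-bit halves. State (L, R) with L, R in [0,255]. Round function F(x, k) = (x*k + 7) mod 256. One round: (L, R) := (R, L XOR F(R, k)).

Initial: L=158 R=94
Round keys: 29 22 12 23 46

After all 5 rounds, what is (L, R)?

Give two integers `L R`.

Answer: 40 159

Derivation:
Round 1 (k=29): L=94 R=51
Round 2 (k=22): L=51 R=55
Round 3 (k=12): L=55 R=168
Round 4 (k=23): L=168 R=40
Round 5 (k=46): L=40 R=159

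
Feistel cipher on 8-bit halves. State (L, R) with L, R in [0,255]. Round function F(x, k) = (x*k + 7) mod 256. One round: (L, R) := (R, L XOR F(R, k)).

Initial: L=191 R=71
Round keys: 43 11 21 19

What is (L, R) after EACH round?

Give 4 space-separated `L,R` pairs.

Round 1 (k=43): L=71 R=75
Round 2 (k=11): L=75 R=7
Round 3 (k=21): L=7 R=209
Round 4 (k=19): L=209 R=141

Answer: 71,75 75,7 7,209 209,141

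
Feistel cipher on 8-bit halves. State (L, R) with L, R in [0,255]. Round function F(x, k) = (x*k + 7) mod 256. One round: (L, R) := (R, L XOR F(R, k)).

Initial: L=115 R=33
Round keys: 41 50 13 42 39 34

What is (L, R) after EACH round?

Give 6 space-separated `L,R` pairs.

Round 1 (k=41): L=33 R=35
Round 2 (k=50): L=35 R=252
Round 3 (k=13): L=252 R=240
Round 4 (k=42): L=240 R=155
Round 5 (k=39): L=155 R=84
Round 6 (k=34): L=84 R=180

Answer: 33,35 35,252 252,240 240,155 155,84 84,180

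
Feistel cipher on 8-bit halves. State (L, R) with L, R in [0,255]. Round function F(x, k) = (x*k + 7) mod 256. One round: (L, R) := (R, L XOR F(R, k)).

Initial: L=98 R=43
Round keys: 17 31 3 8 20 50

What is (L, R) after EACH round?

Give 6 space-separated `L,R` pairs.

Answer: 43,128 128,172 172,139 139,243 243,136 136,100

Derivation:
Round 1 (k=17): L=43 R=128
Round 2 (k=31): L=128 R=172
Round 3 (k=3): L=172 R=139
Round 4 (k=8): L=139 R=243
Round 5 (k=20): L=243 R=136
Round 6 (k=50): L=136 R=100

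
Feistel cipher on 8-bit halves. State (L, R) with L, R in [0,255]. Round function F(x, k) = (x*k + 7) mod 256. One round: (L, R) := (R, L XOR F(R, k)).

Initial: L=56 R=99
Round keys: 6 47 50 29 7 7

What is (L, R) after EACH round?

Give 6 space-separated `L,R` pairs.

Round 1 (k=6): L=99 R=97
Round 2 (k=47): L=97 R=181
Round 3 (k=50): L=181 R=0
Round 4 (k=29): L=0 R=178
Round 5 (k=7): L=178 R=229
Round 6 (k=7): L=229 R=248

Answer: 99,97 97,181 181,0 0,178 178,229 229,248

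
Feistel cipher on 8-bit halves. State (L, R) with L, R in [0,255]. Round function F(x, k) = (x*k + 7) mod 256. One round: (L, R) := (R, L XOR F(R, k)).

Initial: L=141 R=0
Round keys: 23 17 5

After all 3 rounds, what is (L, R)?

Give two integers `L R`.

Answer: 49 118

Derivation:
Round 1 (k=23): L=0 R=138
Round 2 (k=17): L=138 R=49
Round 3 (k=5): L=49 R=118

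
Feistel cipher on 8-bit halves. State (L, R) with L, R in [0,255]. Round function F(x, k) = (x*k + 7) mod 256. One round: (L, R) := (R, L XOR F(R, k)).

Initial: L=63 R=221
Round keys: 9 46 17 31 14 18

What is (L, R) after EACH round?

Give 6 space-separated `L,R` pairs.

Round 1 (k=9): L=221 R=243
Round 2 (k=46): L=243 R=108
Round 3 (k=17): L=108 R=192
Round 4 (k=31): L=192 R=43
Round 5 (k=14): L=43 R=161
Round 6 (k=18): L=161 R=114

Answer: 221,243 243,108 108,192 192,43 43,161 161,114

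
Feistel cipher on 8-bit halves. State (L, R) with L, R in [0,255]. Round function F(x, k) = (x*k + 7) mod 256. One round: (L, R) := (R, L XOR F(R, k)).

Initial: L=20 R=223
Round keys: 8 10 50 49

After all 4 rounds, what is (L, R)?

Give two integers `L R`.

Answer: 80 189

Derivation:
Round 1 (k=8): L=223 R=235
Round 2 (k=10): L=235 R=234
Round 3 (k=50): L=234 R=80
Round 4 (k=49): L=80 R=189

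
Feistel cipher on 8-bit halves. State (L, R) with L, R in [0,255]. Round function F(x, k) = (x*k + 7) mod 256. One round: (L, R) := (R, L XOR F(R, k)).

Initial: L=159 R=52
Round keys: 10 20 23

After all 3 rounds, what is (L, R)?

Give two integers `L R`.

Answer: 115 204

Derivation:
Round 1 (k=10): L=52 R=144
Round 2 (k=20): L=144 R=115
Round 3 (k=23): L=115 R=204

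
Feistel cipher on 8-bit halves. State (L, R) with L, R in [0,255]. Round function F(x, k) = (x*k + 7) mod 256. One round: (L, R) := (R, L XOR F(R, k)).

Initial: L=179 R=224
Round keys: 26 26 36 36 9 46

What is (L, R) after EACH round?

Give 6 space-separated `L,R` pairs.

Answer: 224,116 116,47 47,215 215,108 108,4 4,211

Derivation:
Round 1 (k=26): L=224 R=116
Round 2 (k=26): L=116 R=47
Round 3 (k=36): L=47 R=215
Round 4 (k=36): L=215 R=108
Round 5 (k=9): L=108 R=4
Round 6 (k=46): L=4 R=211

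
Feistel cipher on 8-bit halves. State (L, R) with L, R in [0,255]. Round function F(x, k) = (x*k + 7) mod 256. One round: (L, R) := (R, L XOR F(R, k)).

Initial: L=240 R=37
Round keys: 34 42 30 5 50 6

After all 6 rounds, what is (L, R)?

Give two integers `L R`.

Round 1 (k=34): L=37 R=1
Round 2 (k=42): L=1 R=20
Round 3 (k=30): L=20 R=94
Round 4 (k=5): L=94 R=201
Round 5 (k=50): L=201 R=23
Round 6 (k=6): L=23 R=88

Answer: 23 88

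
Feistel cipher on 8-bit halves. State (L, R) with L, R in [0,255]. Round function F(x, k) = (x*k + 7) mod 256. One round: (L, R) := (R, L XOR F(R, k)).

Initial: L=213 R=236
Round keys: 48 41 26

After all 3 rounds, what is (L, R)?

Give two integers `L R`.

Round 1 (k=48): L=236 R=146
Round 2 (k=41): L=146 R=133
Round 3 (k=26): L=133 R=27

Answer: 133 27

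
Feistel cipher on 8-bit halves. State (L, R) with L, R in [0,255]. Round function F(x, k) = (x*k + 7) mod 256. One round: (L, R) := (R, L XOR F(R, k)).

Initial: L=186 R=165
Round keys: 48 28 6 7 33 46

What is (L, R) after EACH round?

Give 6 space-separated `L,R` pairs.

Round 1 (k=48): L=165 R=77
Round 2 (k=28): L=77 R=214
Round 3 (k=6): L=214 R=70
Round 4 (k=7): L=70 R=39
Round 5 (k=33): L=39 R=72
Round 6 (k=46): L=72 R=208

Answer: 165,77 77,214 214,70 70,39 39,72 72,208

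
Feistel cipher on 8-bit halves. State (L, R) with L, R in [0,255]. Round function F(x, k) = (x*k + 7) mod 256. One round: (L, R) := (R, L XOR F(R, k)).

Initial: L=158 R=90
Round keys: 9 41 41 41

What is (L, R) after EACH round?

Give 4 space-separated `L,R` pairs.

Round 1 (k=9): L=90 R=175
Round 2 (k=41): L=175 R=84
Round 3 (k=41): L=84 R=212
Round 4 (k=41): L=212 R=175

Answer: 90,175 175,84 84,212 212,175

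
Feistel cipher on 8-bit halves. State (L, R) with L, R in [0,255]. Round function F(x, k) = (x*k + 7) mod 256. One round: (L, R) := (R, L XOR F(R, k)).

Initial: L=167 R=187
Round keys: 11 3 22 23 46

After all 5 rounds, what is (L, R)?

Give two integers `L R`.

Round 1 (k=11): L=187 R=183
Round 2 (k=3): L=183 R=151
Round 3 (k=22): L=151 R=182
Round 4 (k=23): L=182 R=246
Round 5 (k=46): L=246 R=141

Answer: 246 141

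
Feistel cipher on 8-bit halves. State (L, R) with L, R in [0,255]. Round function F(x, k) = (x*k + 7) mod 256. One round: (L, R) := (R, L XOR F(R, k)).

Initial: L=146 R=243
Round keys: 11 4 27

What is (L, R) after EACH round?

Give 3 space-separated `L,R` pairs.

Answer: 243,234 234,92 92,81

Derivation:
Round 1 (k=11): L=243 R=234
Round 2 (k=4): L=234 R=92
Round 3 (k=27): L=92 R=81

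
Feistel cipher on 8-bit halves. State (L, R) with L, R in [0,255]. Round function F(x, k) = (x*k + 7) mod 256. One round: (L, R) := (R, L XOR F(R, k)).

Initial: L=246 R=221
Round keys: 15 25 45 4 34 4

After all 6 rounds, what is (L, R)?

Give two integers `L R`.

Answer: 32 34

Derivation:
Round 1 (k=15): L=221 R=12
Round 2 (k=25): L=12 R=238
Round 3 (k=45): L=238 R=209
Round 4 (k=4): L=209 R=165
Round 5 (k=34): L=165 R=32
Round 6 (k=4): L=32 R=34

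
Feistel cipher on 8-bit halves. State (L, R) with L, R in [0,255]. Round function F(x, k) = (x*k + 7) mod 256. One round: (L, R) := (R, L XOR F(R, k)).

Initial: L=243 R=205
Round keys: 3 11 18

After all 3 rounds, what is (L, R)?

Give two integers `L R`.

Round 1 (k=3): L=205 R=157
Round 2 (k=11): L=157 R=11
Round 3 (k=18): L=11 R=80

Answer: 11 80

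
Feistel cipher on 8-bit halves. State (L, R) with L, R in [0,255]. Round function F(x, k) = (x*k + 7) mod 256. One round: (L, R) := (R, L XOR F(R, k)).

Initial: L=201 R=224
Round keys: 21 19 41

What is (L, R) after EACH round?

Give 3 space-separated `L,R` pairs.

Answer: 224,174 174,17 17,110

Derivation:
Round 1 (k=21): L=224 R=174
Round 2 (k=19): L=174 R=17
Round 3 (k=41): L=17 R=110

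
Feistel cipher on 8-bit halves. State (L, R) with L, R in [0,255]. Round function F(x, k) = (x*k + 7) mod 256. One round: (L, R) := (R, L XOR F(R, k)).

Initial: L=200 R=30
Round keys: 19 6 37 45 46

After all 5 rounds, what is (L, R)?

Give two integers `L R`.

Round 1 (k=19): L=30 R=137
Round 2 (k=6): L=137 R=35
Round 3 (k=37): L=35 R=159
Round 4 (k=45): L=159 R=217
Round 5 (k=46): L=217 R=154

Answer: 217 154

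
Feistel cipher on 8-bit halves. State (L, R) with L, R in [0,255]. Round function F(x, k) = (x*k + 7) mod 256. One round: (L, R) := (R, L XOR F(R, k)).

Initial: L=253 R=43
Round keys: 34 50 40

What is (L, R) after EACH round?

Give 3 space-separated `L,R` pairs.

Answer: 43,64 64,172 172,167

Derivation:
Round 1 (k=34): L=43 R=64
Round 2 (k=50): L=64 R=172
Round 3 (k=40): L=172 R=167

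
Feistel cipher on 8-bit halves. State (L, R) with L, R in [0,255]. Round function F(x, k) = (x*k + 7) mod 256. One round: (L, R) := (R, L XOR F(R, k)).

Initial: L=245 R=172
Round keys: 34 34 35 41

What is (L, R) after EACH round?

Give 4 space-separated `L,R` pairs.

Answer: 172,42 42,55 55,166 166,170

Derivation:
Round 1 (k=34): L=172 R=42
Round 2 (k=34): L=42 R=55
Round 3 (k=35): L=55 R=166
Round 4 (k=41): L=166 R=170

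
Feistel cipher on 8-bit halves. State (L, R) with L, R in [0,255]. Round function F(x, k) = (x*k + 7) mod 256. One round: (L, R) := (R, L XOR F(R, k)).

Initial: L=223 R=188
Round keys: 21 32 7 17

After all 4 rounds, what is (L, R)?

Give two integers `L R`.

Answer: 8 180

Derivation:
Round 1 (k=21): L=188 R=172
Round 2 (k=32): L=172 R=59
Round 3 (k=7): L=59 R=8
Round 4 (k=17): L=8 R=180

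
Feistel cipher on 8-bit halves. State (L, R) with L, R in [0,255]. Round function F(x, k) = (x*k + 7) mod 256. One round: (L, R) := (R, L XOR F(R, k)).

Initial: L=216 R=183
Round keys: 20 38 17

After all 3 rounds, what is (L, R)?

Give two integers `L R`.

Round 1 (k=20): L=183 R=139
Round 2 (k=38): L=139 R=30
Round 3 (k=17): L=30 R=142

Answer: 30 142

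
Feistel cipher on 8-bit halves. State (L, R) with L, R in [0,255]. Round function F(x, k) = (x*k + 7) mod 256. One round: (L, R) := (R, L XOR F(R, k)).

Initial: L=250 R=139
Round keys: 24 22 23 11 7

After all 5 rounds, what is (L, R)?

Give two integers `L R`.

Round 1 (k=24): L=139 R=245
Round 2 (k=22): L=245 R=158
Round 3 (k=23): L=158 R=204
Round 4 (k=11): L=204 R=85
Round 5 (k=7): L=85 R=150

Answer: 85 150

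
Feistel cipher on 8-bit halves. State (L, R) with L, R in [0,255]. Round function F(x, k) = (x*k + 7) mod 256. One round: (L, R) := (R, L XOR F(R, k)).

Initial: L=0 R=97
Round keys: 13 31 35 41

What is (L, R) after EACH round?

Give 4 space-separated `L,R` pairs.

Answer: 97,244 244,242 242,233 233,170

Derivation:
Round 1 (k=13): L=97 R=244
Round 2 (k=31): L=244 R=242
Round 3 (k=35): L=242 R=233
Round 4 (k=41): L=233 R=170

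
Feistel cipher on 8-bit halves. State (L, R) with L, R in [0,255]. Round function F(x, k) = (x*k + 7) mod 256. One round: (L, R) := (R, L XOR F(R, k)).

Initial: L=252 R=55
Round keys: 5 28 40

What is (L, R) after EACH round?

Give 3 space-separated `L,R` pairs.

Round 1 (k=5): L=55 R=230
Round 2 (k=28): L=230 R=24
Round 3 (k=40): L=24 R=33

Answer: 55,230 230,24 24,33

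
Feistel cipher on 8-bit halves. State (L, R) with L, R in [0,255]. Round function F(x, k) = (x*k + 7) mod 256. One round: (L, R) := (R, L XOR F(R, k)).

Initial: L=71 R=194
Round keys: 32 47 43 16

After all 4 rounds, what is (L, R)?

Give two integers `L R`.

Round 1 (k=32): L=194 R=0
Round 2 (k=47): L=0 R=197
Round 3 (k=43): L=197 R=30
Round 4 (k=16): L=30 R=34

Answer: 30 34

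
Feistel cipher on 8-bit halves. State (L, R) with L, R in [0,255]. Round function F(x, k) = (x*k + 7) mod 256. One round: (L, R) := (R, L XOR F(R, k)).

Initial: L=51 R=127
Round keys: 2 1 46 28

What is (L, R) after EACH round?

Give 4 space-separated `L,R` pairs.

Answer: 127,54 54,66 66,213 213,17

Derivation:
Round 1 (k=2): L=127 R=54
Round 2 (k=1): L=54 R=66
Round 3 (k=46): L=66 R=213
Round 4 (k=28): L=213 R=17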